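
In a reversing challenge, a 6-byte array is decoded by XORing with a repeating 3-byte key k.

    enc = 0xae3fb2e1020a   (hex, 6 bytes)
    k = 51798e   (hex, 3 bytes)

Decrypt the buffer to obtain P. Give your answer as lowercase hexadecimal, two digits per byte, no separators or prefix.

The 3-byte key repeats, so the effective keystream is 51 79 8e 51 79 8e.
byte 0: ae ^ 51 = ff
byte 1: 3f ^ 79 = 46
byte 2: b2 ^ 8e = 3c
byte 3: e1 ^ 51 = b0
byte 4: 02 ^ 79 = 7b
byte 5: 0a ^ 8e = 84

ff463cb07b84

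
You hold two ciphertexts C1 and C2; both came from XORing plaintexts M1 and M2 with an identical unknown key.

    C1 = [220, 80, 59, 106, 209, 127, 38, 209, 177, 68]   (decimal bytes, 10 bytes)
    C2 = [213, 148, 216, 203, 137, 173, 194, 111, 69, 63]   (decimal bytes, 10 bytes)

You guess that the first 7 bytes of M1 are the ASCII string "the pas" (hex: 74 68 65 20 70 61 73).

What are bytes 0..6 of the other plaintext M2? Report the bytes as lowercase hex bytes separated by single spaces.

7d ac 86 81 28 b3 97

First, C1 ⊕ C2 = (M1 ⊕ K) ⊕ (M2 ⊕ K) = M1 ⊕ M2, so the key drops out. Then M2 = (M1 ⊕ M2) ⊕ M1 over the first 7 bytes.
byte 0: (dc ⊕ d5) ⊕ 74 = 09 ⊕ 74 = 7d
byte 1: (50 ⊕ 94) ⊕ 68 = c4 ⊕ 68 = ac
byte 2: (3b ⊕ d8) ⊕ 65 = e3 ⊕ 65 = 86
byte 3: (6a ⊕ cb) ⊕ 20 = a1 ⊕ 20 = 81
byte 4: (d1 ⊕ 89) ⊕ 70 = 58 ⊕ 70 = 28
byte 5: (7f ⊕ ad) ⊕ 61 = d2 ⊕ 61 = b3
byte 6: (26 ⊕ c2) ⊕ 73 = e4 ⊕ 73 = 97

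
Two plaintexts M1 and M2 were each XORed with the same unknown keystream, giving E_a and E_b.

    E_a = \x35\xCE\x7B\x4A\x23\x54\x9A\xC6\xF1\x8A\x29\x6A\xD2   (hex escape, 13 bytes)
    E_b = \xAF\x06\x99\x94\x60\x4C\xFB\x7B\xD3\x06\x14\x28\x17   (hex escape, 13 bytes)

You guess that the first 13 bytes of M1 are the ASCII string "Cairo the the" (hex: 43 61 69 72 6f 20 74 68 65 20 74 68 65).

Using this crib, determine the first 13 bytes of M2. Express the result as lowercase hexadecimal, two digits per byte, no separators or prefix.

d9a98bac2c3815d547ac492aa0

First, E_a ⊕ E_b = (M1 ⊕ K) ⊕ (M2 ⊕ K) = M1 ⊕ M2, so the key drops out. Then M2 = (M1 ⊕ M2) ⊕ M1 over the first 13 bytes.
byte 0: (35 ⊕ af) ⊕ 43 = 9a ⊕ 43 = d9
byte 1: (ce ⊕ 06) ⊕ 61 = c8 ⊕ 61 = a9
byte 2: (7b ⊕ 99) ⊕ 69 = e2 ⊕ 69 = 8b
byte 3: (4a ⊕ 94) ⊕ 72 = de ⊕ 72 = ac
byte 4: (23 ⊕ 60) ⊕ 6f = 43 ⊕ 6f = 2c
byte 5: (54 ⊕ 4c) ⊕ 20 = 18 ⊕ 20 = 38
byte 6: (9a ⊕ fb) ⊕ 74 = 61 ⊕ 74 = 15
byte 7: (c6 ⊕ 7b) ⊕ 68 = bd ⊕ 68 = d5
byte 8: (f1 ⊕ d3) ⊕ 65 = 22 ⊕ 65 = 47
byte 9: (8a ⊕ 06) ⊕ 20 = 8c ⊕ 20 = ac
byte 10: (29 ⊕ 14) ⊕ 74 = 3d ⊕ 74 = 49
byte 11: (6a ⊕ 28) ⊕ 68 = 42 ⊕ 68 = 2a
byte 12: (d2 ⊕ 17) ⊕ 65 = c5 ⊕ 65 = a0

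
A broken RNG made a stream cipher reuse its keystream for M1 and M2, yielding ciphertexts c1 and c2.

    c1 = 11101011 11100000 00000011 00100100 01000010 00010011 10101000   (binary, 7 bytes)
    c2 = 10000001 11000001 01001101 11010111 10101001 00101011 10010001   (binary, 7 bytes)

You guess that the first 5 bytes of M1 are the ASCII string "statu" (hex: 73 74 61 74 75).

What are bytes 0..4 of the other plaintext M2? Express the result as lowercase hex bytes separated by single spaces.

19 55 2f 87 9e

First, c1 ⊕ c2 = (M1 ⊕ K) ⊕ (M2 ⊕ K) = M1 ⊕ M2, so the key drops out. Then M2 = (M1 ⊕ M2) ⊕ M1 over the first 5 bytes.
byte 0: (eb ^ 81) ^ 73 = 6a ^ 73 = 19
byte 1: (e0 ^ c1) ^ 74 = 21 ^ 74 = 55
byte 2: (03 ^ 4d) ^ 61 = 4e ^ 61 = 2f
byte 3: (24 ^ d7) ^ 74 = f3 ^ 74 = 87
byte 4: (42 ^ a9) ^ 75 = eb ^ 75 = 9e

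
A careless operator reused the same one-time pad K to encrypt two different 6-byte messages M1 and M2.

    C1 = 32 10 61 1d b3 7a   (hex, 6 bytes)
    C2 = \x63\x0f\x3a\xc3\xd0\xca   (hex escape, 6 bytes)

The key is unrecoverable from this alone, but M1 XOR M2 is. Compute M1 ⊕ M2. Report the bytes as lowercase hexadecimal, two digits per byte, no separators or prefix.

511f5bde63b0

C1 ⊕ C2 = (M1 ⊕ K) ⊕ (M2 ⊕ K) = M1 ⊕ M2 — the shared key cancels under XOR.
00110010 xor 01100011 = 01010001
00010000 xor 00001111 = 00011111
01100001 xor 00111010 = 01011011
00011101 xor 11000011 = 11011110
10110011 xor 11010000 = 01100011
01111010 xor 11001010 = 10110000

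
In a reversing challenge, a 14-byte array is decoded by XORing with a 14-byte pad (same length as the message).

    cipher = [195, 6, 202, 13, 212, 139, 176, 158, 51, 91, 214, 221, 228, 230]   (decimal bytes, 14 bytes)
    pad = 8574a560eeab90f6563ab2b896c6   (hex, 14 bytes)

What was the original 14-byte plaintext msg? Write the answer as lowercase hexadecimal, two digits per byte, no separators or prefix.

XOR is its own inverse, so applying the key byte-wise gives the result directly.
c3 XOR 85 = 46
06 XOR 74 = 72
ca XOR a5 = 6f
0d XOR 60 = 6d
d4 XOR ee = 3a
8b XOR ab = 20
b0 XOR 90 = 20
9e XOR f6 = 68
33 XOR 56 = 65
5b XOR 3a = 61
d6 XOR b2 = 64
dd XOR b8 = 65
e4 XOR 96 = 72
e6 XOR c6 = 20

46726f6d3a202068656164657220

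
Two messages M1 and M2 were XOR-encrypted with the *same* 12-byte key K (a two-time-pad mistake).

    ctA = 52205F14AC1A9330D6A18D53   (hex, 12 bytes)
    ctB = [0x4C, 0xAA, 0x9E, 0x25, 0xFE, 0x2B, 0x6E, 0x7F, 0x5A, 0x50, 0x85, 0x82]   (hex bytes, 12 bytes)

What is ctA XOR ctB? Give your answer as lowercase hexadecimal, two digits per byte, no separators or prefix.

1e8ac1315231fd4f8cf108d1

ctA ⊕ ctB = (M1 ⊕ K) ⊕ (M2 ⊕ K) = M1 ⊕ M2 — the shared key cancels under XOR.
byte 0: 52 ⊕ 4c = 1e
byte 1: 20 ⊕ aa = 8a
byte 2: 5f ⊕ 9e = c1
byte 3: 14 ⊕ 25 = 31
byte 4: ac ⊕ fe = 52
byte 5: 1a ⊕ 2b = 31
byte 6: 93 ⊕ 6e = fd
byte 7: 30 ⊕ 7f = 4f
byte 8: d6 ⊕ 5a = 8c
byte 9: a1 ⊕ 50 = f1
byte 10: 8d ⊕ 85 = 08
byte 11: 53 ⊕ 82 = d1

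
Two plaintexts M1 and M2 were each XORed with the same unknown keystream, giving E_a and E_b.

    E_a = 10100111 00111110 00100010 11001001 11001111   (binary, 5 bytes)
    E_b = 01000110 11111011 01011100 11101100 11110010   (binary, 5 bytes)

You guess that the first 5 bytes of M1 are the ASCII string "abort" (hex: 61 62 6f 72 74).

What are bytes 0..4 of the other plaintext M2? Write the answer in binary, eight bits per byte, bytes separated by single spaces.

10000000 10100111 00010001 01010111 01001001

First, E_a ⊕ E_b = (M1 ⊕ K) ⊕ (M2 ⊕ K) = M1 ⊕ M2, so the key drops out. Then M2 = (M1 ⊕ M2) ⊕ M1 over the first 5 bytes.
byte 0: (a7 ^ 46) ^ 61 = e1 ^ 61 = 80
byte 1: (3e ^ fb) ^ 62 = c5 ^ 62 = a7
byte 2: (22 ^ 5c) ^ 6f = 7e ^ 6f = 11
byte 3: (c9 ^ ec) ^ 72 = 25 ^ 72 = 57
byte 4: (cf ^ f2) ^ 74 = 3d ^ 74 = 49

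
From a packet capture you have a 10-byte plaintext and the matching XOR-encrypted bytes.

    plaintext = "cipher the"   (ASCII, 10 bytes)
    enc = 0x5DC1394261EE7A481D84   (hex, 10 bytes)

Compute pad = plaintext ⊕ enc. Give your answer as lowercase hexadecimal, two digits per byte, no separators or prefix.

Since enc = plaintext ⊕ pad, XORing both sides with plaintext gives pad = plaintext ⊕ enc.
01100011 XOR 01011101 = 00111110
01101001 XOR 11000001 = 10101000
01110000 XOR 00111001 = 01001001
01101000 XOR 01000010 = 00101010
01100101 XOR 01100001 = 00000100
01110010 XOR 11101110 = 10011100
00100000 XOR 01111010 = 01011010
01110100 XOR 01001000 = 00111100
01101000 XOR 00011101 = 01110101
01100101 XOR 10000100 = 11100001

3ea8492a049c5a3c75e1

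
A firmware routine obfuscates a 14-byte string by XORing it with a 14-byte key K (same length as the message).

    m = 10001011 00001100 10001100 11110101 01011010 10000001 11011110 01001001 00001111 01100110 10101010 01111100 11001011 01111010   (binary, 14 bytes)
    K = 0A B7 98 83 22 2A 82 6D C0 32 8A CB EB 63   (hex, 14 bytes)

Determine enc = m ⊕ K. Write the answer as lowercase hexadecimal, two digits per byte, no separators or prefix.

81bb147678ab5c24cf5420b72019

byte 0: 139 ⊕  10 = 129
byte 1:  12 ⊕ 183 = 187
byte 2: 140 ⊕ 152 =  20
byte 3: 245 ⊕ 131 = 118
byte 4:  90 ⊕  34 = 120
byte 5: 129 ⊕  42 = 171
byte 6: 222 ⊕ 130 =  92
byte 7:  73 ⊕ 109 =  36
byte 8:  15 ⊕ 192 = 207
byte 9: 102 ⊕  50 =  84
byte 10: 170 ⊕ 138 =  32
byte 11: 124 ⊕ 203 = 183
byte 12: 203 ⊕ 235 =  32
byte 13: 122 ⊕  99 =  25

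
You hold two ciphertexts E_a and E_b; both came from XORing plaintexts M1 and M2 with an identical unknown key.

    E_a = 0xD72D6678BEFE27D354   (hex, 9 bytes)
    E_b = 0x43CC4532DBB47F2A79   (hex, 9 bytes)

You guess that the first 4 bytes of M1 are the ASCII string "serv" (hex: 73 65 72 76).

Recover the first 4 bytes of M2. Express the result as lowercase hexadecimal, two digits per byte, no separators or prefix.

e784513c

First, E_a ⊕ E_b = (M1 ⊕ K) ⊕ (M2 ⊕ K) = M1 ⊕ M2, so the key drops out. Then M2 = (M1 ⊕ M2) ⊕ M1 over the first 4 bytes.
byte 0: (d7 ^ 43) ^ 73 = 94 ^ 73 = e7
byte 1: (2d ^ cc) ^ 65 = e1 ^ 65 = 84
byte 2: (66 ^ 45) ^ 72 = 23 ^ 72 = 51
byte 3: (78 ^ 32) ^ 76 = 4a ^ 76 = 3c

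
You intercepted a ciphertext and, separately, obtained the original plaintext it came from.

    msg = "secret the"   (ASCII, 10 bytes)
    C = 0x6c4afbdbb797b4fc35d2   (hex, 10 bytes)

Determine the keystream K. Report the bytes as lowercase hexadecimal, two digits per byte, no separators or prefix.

1f2f98a9d2e394885db7

Since C = msg ⊕ K, XORing both sides with msg gives K = msg ⊕ C.
73 ^ 6c = 1f
65 ^ 4a = 2f
63 ^ fb = 98
72 ^ db = a9
65 ^ b7 = d2
74 ^ 97 = e3
20 ^ b4 = 94
74 ^ fc = 88
68 ^ 35 = 5d
65 ^ d2 = b7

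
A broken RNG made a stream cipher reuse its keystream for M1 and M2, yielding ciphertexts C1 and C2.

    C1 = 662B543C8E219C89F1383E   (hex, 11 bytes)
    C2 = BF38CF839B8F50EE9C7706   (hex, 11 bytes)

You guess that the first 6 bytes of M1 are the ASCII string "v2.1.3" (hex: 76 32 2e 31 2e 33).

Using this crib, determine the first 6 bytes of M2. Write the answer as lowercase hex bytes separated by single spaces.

af 21 b5 8e 3b 9d

First, C1 ⊕ C2 = (M1 ⊕ K) ⊕ (M2 ⊕ K) = M1 ⊕ M2, so the key drops out. Then M2 = (M1 ⊕ M2) ⊕ M1 over the first 6 bytes.
byte 0: (66 XOR bf) XOR 76 = d9 XOR 76 = af
byte 1: (2b XOR 38) XOR 32 = 13 XOR 32 = 21
byte 2: (54 XOR cf) XOR 2e = 9b XOR 2e = b5
byte 3: (3c XOR 83) XOR 31 = bf XOR 31 = 8e
byte 4: (8e XOR 9b) XOR 2e = 15 XOR 2e = 3b
byte 5: (21 XOR 8f) XOR 33 = ae XOR 33 = 9d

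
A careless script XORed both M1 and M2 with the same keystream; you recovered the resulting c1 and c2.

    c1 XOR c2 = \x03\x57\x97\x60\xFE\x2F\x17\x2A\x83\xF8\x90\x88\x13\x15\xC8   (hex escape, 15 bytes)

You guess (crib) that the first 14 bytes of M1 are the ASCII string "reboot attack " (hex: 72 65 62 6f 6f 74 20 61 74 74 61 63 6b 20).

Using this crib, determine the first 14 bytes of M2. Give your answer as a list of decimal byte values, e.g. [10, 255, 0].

[113, 50, 245, 15, 145, 91, 55, 75, 247, 140, 241, 235, 120, 53]

Since c1 ⊕ c2 = M1 ⊕ M2, XORing with the guessed M1 bytes yields the corresponding M2 bytes: M2 = (c1 ⊕ c2) ⊕ M1.
byte 0: 03 ⊕ 72 = 71
byte 1: 57 ⊕ 65 = 32
byte 2: 97 ⊕ 62 = f5
byte 3: 60 ⊕ 6f = 0f
byte 4: fe ⊕ 6f = 91
byte 5: 2f ⊕ 74 = 5b
byte 6: 17 ⊕ 20 = 37
byte 7: 2a ⊕ 61 = 4b
byte 8: 83 ⊕ 74 = f7
byte 9: f8 ⊕ 74 = 8c
byte 10: 90 ⊕ 61 = f1
byte 11: 88 ⊕ 63 = eb
byte 12: 13 ⊕ 6b = 78
byte 13: 15 ⊕ 20 = 35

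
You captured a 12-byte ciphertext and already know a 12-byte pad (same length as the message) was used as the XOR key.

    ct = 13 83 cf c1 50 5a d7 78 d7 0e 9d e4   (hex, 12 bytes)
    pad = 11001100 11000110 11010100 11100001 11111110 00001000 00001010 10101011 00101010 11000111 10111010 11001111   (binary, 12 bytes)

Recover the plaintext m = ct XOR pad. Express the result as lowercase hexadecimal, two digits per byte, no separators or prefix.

XOR is its own inverse, so applying the key byte-wise gives the result directly.
byte 0: 00010011 XOR 11001100 = 11011111
byte 1: 10000011 XOR 11000110 = 01000101
byte 2: 11001111 XOR 11010100 = 00011011
byte 3: 11000001 XOR 11100001 = 00100000
byte 4: 01010000 XOR 11111110 = 10101110
byte 5: 01011010 XOR 00001000 = 01010010
byte 6: 11010111 XOR 00001010 = 11011101
byte 7: 01111000 XOR 10101011 = 11010011
byte 8: 11010111 XOR 00101010 = 11111101
byte 9: 00001110 XOR 11000111 = 11001001
byte 10: 10011101 XOR 10111010 = 00100111
byte 11: 11100100 XOR 11001111 = 00101011

df451b20ae52ddd3fdc9272b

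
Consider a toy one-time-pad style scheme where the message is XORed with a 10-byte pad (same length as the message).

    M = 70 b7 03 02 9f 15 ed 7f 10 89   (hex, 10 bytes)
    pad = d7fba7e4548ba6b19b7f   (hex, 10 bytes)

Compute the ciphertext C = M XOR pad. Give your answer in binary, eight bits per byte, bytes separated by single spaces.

01110000 ^ 11010111 = 10100111
10110111 ^ 11111011 = 01001100
00000011 ^ 10100111 = 10100100
00000010 ^ 11100100 = 11100110
10011111 ^ 01010100 = 11001011
00010101 ^ 10001011 = 10011110
11101101 ^ 10100110 = 01001011
01111111 ^ 10110001 = 11001110
00010000 ^ 10011011 = 10001011
10001001 ^ 01111111 = 11110110

10100111 01001100 10100100 11100110 11001011 10011110 01001011 11001110 10001011 11110110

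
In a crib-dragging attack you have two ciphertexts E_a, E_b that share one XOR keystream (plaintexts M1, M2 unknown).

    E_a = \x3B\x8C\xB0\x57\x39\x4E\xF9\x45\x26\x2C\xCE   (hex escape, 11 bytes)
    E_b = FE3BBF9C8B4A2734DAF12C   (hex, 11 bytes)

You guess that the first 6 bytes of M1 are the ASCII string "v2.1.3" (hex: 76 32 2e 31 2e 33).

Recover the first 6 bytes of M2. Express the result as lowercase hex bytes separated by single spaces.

b3 85 21 fa 9c 37

First, E_a ⊕ E_b = (M1 ⊕ K) ⊕ (M2 ⊕ K) = M1 ⊕ M2, so the key drops out. Then M2 = (M1 ⊕ M2) ⊕ M1 over the first 6 bytes.
byte 0: (3b ⊕ fe) ⊕ 76 = c5 ⊕ 76 = b3
byte 1: (8c ⊕ 3b) ⊕ 32 = b7 ⊕ 32 = 85
byte 2: (b0 ⊕ bf) ⊕ 2e = 0f ⊕ 2e = 21
byte 3: (57 ⊕ 9c) ⊕ 31 = cb ⊕ 31 = fa
byte 4: (39 ⊕ 8b) ⊕ 2e = b2 ⊕ 2e = 9c
byte 5: (4e ⊕ 4a) ⊕ 33 = 04 ⊕ 33 = 37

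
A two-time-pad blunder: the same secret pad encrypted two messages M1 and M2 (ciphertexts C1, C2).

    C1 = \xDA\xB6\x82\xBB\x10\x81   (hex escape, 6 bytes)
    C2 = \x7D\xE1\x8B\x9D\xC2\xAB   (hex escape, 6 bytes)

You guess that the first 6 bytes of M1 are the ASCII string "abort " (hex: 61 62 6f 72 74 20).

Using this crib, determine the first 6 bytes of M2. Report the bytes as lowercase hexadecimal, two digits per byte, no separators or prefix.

First, C1 ⊕ C2 = (M1 ⊕ K) ⊕ (M2 ⊕ K) = M1 ⊕ M2, so the key drops out. Then M2 = (M1 ⊕ M2) ⊕ M1 over the first 6 bytes.
byte 0: (da XOR 7d) XOR 61 = a7 XOR 61 = c6
byte 1: (b6 XOR e1) XOR 62 = 57 XOR 62 = 35
byte 2: (82 XOR 8b) XOR 6f = 09 XOR 6f = 66
byte 3: (bb XOR 9d) XOR 72 = 26 XOR 72 = 54
byte 4: (10 XOR c2) XOR 74 = d2 XOR 74 = a6
byte 5: (81 XOR ab) XOR 20 = 2a XOR 20 = 0a

c6356654a60a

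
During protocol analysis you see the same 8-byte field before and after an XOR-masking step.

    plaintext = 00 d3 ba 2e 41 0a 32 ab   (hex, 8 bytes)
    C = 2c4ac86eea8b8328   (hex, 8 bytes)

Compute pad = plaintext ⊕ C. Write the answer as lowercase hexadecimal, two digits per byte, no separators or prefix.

Since C = plaintext ⊕ pad, XORing both sides with plaintext gives pad = plaintext ⊕ C.
byte 0: 00 XOR 2c = 2c
byte 1: d3 XOR 4a = 99
byte 2: ba XOR c8 = 72
byte 3: 2e XOR 6e = 40
byte 4: 41 XOR ea = ab
byte 5: 0a XOR 8b = 81
byte 6: 32 XOR 83 = b1
byte 7: ab XOR 28 = 83

2c997240ab81b183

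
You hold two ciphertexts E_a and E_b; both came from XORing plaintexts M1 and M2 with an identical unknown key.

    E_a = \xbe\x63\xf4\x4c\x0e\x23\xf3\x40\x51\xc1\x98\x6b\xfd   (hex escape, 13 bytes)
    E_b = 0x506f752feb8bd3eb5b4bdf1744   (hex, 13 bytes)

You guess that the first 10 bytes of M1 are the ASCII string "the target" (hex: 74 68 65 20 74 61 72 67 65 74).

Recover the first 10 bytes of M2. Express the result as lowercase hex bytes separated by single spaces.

9a 64 e4 43 91 c9 52 cc 6f fe

First, E_a ⊕ E_b = (M1 ⊕ K) ⊕ (M2 ⊕ K) = M1 ⊕ M2, so the key drops out. Then M2 = (M1 ⊕ M2) ⊕ M1 over the first 10 bytes.
byte 0: (be XOR 50) XOR 74 = ee XOR 74 = 9a
byte 1: (63 XOR 6f) XOR 68 = 0c XOR 68 = 64
byte 2: (f4 XOR 75) XOR 65 = 81 XOR 65 = e4
byte 3: (4c XOR 2f) XOR 20 = 63 XOR 20 = 43
byte 4: (0e XOR eb) XOR 74 = e5 XOR 74 = 91
byte 5: (23 XOR 8b) XOR 61 = a8 XOR 61 = c9
byte 6: (f3 XOR d3) XOR 72 = 20 XOR 72 = 52
byte 7: (40 XOR eb) XOR 67 = ab XOR 67 = cc
byte 8: (51 XOR 5b) XOR 65 = 0a XOR 65 = 6f
byte 9: (c1 XOR 4b) XOR 74 = 8a XOR 74 = fe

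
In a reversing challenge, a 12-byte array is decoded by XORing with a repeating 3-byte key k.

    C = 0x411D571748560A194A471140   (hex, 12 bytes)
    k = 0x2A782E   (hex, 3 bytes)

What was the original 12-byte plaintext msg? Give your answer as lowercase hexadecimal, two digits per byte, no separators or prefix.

The 3-byte key repeats, so the effective keystream is 2a 78 2e 2a 78 2e 2a 78 2e 2a 78 2e.
byte 0: 01000001 xor 00101010 = 01101011
byte 1: 00011101 xor 01111000 = 01100101
byte 2: 01010111 xor 00101110 = 01111001
byte 3: 00010111 xor 00101010 = 00111101
byte 4: 01001000 xor 01111000 = 00110000
byte 5: 01010110 xor 00101110 = 01111000
byte 6: 00001010 xor 00101010 = 00100000
byte 7: 00011001 xor 01111000 = 01100001
byte 8: 01001010 xor 00101110 = 01100100
byte 9: 01000111 xor 00101010 = 01101101
byte 10: 00010001 xor 01111000 = 01101001
byte 11: 01000000 xor 00101110 = 01101110

6b65793d30782061646d696e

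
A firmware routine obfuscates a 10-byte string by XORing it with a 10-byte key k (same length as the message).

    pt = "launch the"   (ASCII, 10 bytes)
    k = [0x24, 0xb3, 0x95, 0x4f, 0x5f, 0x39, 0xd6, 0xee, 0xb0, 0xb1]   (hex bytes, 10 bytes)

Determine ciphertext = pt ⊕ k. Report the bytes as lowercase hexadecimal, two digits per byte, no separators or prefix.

XOR is its own inverse, so applying the key byte-wise gives the result directly.
6c xor 24 = 48
61 xor b3 = d2
75 xor 95 = e0
6e xor 4f = 21
63 xor 5f = 3c
68 xor 39 = 51
20 xor d6 = f6
74 xor ee = 9a
68 xor b0 = d8
65 xor b1 = d4

48d2e0213c51f69ad8d4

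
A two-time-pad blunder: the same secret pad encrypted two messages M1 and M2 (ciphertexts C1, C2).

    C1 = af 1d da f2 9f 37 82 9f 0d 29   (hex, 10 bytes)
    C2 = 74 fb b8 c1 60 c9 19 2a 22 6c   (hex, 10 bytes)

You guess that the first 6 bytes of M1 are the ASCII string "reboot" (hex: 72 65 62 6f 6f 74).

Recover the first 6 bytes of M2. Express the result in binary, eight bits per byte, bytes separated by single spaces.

First, C1 ⊕ C2 = (M1 ⊕ K) ⊕ (M2 ⊕ K) = M1 ⊕ M2, so the key drops out. Then M2 = (M1 ⊕ M2) ⊕ M1 over the first 6 bytes.
byte 0: (af xor 74) xor 72 = db xor 72 = a9
byte 1: (1d xor fb) xor 65 = e6 xor 65 = 83
byte 2: (da xor b8) xor 62 = 62 xor 62 = 00
byte 3: (f2 xor c1) xor 6f = 33 xor 6f = 5c
byte 4: (9f xor 60) xor 6f = ff xor 6f = 90
byte 5: (37 xor c9) xor 74 = fe xor 74 = 8a

10101001 10000011 00000000 01011100 10010000 10001010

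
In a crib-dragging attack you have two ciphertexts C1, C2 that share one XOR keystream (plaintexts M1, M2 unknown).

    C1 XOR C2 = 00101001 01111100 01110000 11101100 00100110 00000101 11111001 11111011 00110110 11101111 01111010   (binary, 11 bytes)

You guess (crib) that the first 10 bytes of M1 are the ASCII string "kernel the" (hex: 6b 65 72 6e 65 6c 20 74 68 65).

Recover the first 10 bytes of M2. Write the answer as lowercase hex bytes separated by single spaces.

42 19 02 82 43 69 d9 8f 5e 8a

Since C1 ⊕ C2 = M1 ⊕ M2, XORing with the guessed M1 bytes yields the corresponding M2 bytes: M2 = (C1 ⊕ C2) ⊕ M1.
byte 0: 29 XOR 6b = 42
byte 1: 7c XOR 65 = 19
byte 2: 70 XOR 72 = 02
byte 3: ec XOR 6e = 82
byte 4: 26 XOR 65 = 43
byte 5: 05 XOR 6c = 69
byte 6: f9 XOR 20 = d9
byte 7: fb XOR 74 = 8f
byte 8: 36 XOR 68 = 5e
byte 9: ef XOR 65 = 8a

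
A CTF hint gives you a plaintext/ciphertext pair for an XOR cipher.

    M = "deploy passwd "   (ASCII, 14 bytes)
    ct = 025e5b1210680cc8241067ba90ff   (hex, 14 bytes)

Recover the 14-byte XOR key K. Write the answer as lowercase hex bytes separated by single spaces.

66 3b 2b 7e 7f 11 2c b8 45 63 14 cd f4 df

Since ct = M ⊕ K, XORing both sides with M gives K = M ⊕ ct.
64 ⊕ 02 = 66
65 ⊕ 5e = 3b
70 ⊕ 5b = 2b
6c ⊕ 12 = 7e
6f ⊕ 10 = 7f
79 ⊕ 68 = 11
20 ⊕ 0c = 2c
70 ⊕ c8 = b8
61 ⊕ 24 = 45
73 ⊕ 10 = 63
73 ⊕ 67 = 14
77 ⊕ ba = cd
64 ⊕ 90 = f4
20 ⊕ ff = df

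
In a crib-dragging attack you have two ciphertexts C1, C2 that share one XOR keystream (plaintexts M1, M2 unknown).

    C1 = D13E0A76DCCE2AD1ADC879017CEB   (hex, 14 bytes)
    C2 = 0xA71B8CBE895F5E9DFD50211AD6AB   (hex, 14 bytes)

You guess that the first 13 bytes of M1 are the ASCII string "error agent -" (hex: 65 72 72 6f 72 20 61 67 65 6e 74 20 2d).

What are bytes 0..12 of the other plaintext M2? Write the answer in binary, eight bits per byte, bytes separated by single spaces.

First, C1 ⊕ C2 = (M1 ⊕ K) ⊕ (M2 ⊕ K) = M1 ⊕ M2, so the key drops out. Then M2 = (M1 ⊕ M2) ⊕ M1 over the first 13 bytes.
byte 0: (d1 ⊕ a7) ⊕ 65 = 76 ⊕ 65 = 13
byte 1: (3e ⊕ 1b) ⊕ 72 = 25 ⊕ 72 = 57
byte 2: (0a ⊕ 8c) ⊕ 72 = 86 ⊕ 72 = f4
byte 3: (76 ⊕ be) ⊕ 6f = c8 ⊕ 6f = a7
byte 4: (dc ⊕ 89) ⊕ 72 = 55 ⊕ 72 = 27
byte 5: (ce ⊕ 5f) ⊕ 20 = 91 ⊕ 20 = b1
byte 6: (2a ⊕ 5e) ⊕ 61 = 74 ⊕ 61 = 15
byte 7: (d1 ⊕ 9d) ⊕ 67 = 4c ⊕ 67 = 2b
byte 8: (ad ⊕ fd) ⊕ 65 = 50 ⊕ 65 = 35
byte 9: (c8 ⊕ 50) ⊕ 6e = 98 ⊕ 6e = f6
byte 10: (79 ⊕ 21) ⊕ 74 = 58 ⊕ 74 = 2c
byte 11: (01 ⊕ 1a) ⊕ 20 = 1b ⊕ 20 = 3b
byte 12: (7c ⊕ d6) ⊕ 2d = aa ⊕ 2d = 87

00010011 01010111 11110100 10100111 00100111 10110001 00010101 00101011 00110101 11110110 00101100 00111011 10000111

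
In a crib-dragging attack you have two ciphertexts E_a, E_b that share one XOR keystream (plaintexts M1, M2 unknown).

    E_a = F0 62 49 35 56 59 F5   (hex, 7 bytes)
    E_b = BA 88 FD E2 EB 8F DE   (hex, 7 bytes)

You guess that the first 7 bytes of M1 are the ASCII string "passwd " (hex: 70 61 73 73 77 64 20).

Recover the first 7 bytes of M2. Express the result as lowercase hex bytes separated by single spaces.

3a 8b c7 a4 ca b2 0b

First, E_a ⊕ E_b = (M1 ⊕ K) ⊕ (M2 ⊕ K) = M1 ⊕ M2, so the key drops out. Then M2 = (M1 ⊕ M2) ⊕ M1 over the first 7 bytes.
byte 0: (f0 XOR ba) XOR 70 = 4a XOR 70 = 3a
byte 1: (62 XOR 88) XOR 61 = ea XOR 61 = 8b
byte 2: (49 XOR fd) XOR 73 = b4 XOR 73 = c7
byte 3: (35 XOR e2) XOR 73 = d7 XOR 73 = a4
byte 4: (56 XOR eb) XOR 77 = bd XOR 77 = ca
byte 5: (59 XOR 8f) XOR 64 = d6 XOR 64 = b2
byte 6: (f5 XOR de) XOR 20 = 2b XOR 20 = 0b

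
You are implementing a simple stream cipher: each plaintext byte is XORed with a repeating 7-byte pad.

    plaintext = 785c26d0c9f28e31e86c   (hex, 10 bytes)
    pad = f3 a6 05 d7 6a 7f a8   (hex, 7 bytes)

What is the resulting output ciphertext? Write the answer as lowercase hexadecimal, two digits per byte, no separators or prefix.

8bfa2307a38d26c24e69

The 7-byte key repeats, so the effective keystream is f3 a6 05 d7 6a 7f a8 f3 a6 05.
byte 0: 78 xor f3 = 8b
byte 1: 5c xor a6 = fa
byte 2: 26 xor 05 = 23
byte 3: d0 xor d7 = 07
byte 4: c9 xor 6a = a3
byte 5: f2 xor 7f = 8d
byte 6: 8e xor a8 = 26
byte 7: 31 xor f3 = c2
byte 8: e8 xor a6 = 4e
byte 9: 6c xor 05 = 69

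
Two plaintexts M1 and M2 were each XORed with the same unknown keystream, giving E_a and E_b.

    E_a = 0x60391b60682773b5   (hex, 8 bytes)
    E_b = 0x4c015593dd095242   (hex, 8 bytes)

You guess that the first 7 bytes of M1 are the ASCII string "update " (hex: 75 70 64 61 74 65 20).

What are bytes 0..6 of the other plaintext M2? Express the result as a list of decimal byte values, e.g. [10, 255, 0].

[89, 72, 42, 146, 193, 75, 1]

First, E_a ⊕ E_b = (M1 ⊕ K) ⊕ (M2 ⊕ K) = M1 ⊕ M2, so the key drops out. Then M2 = (M1 ⊕ M2) ⊕ M1 over the first 7 bytes.
byte 0: (60 XOR 4c) XOR 75 = 2c XOR 75 = 59
byte 1: (39 XOR 01) XOR 70 = 38 XOR 70 = 48
byte 2: (1b XOR 55) XOR 64 = 4e XOR 64 = 2a
byte 3: (60 XOR 93) XOR 61 = f3 XOR 61 = 92
byte 4: (68 XOR dd) XOR 74 = b5 XOR 74 = c1
byte 5: (27 XOR 09) XOR 65 = 2e XOR 65 = 4b
byte 6: (73 XOR 52) XOR 20 = 21 XOR 20 = 01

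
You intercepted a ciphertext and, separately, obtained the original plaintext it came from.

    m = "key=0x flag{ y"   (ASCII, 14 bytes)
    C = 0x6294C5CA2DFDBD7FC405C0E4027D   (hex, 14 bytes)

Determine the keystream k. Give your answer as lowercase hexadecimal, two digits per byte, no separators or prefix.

Since C = m ⊕ k, XORing both sides with m gives k = m ⊕ C.
6b ⊕ 62 = 09
65 ⊕ 94 = f1
79 ⊕ c5 = bc
3d ⊕ ca = f7
30 ⊕ 2d = 1d
78 ⊕ fd = 85
20 ⊕ bd = 9d
66 ⊕ 7f = 19
6c ⊕ c4 = a8
61 ⊕ 05 = 64
67 ⊕ c0 = a7
7b ⊕ e4 = 9f
20 ⊕ 02 = 22
79 ⊕ 7d = 04

09f1bcf71d859d19a864a79f2204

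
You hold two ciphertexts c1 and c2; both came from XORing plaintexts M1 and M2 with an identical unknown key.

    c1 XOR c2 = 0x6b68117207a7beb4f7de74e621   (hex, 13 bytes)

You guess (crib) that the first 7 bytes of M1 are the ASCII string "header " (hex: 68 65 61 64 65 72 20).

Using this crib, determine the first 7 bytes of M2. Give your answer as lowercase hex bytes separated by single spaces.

03 0d 70 16 62 d5 9e

Since c1 ⊕ c2 = M1 ⊕ M2, XORing with the guessed M1 bytes yields the corresponding M2 bytes: M2 = (c1 ⊕ c2) ⊕ M1.
6b ⊕ 68 = 03
68 ⊕ 65 = 0d
11 ⊕ 61 = 70
72 ⊕ 64 = 16
07 ⊕ 65 = 62
a7 ⊕ 72 = d5
be ⊕ 20 = 9e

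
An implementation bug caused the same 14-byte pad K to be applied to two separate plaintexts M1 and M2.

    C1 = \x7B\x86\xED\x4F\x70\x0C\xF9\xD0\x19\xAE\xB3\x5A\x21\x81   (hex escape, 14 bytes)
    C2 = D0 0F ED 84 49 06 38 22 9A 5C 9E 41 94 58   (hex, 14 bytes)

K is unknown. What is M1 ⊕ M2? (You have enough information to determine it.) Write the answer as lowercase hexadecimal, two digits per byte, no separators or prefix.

C1 ⊕ C2 = (M1 ⊕ K) ⊕ (M2 ⊕ K) = M1 ⊕ M2 — the shared key cancels under XOR.
123 ⊕ 208 = 171
134 ⊕  15 = 137
237 ⊕ 237 =   0
 79 ⊕ 132 = 203
112 ⊕  73 =  57
 12 ⊕   6 =  10
249 ⊕  56 = 193
208 ⊕  34 = 242
 25 ⊕ 154 = 131
174 ⊕  92 = 242
179 ⊕ 158 =  45
 90 ⊕  65 =  27
 33 ⊕ 148 = 181
129 ⊕  88 = 217

ab8900cb390ac1f283f22d1bb5d9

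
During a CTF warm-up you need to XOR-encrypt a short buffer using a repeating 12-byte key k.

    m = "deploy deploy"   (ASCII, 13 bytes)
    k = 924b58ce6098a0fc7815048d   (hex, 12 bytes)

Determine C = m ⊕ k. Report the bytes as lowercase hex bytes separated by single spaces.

f6 2e 28 a2 0f e1 80 98 1d 65 68 e2 eb

The 12-byte key repeats, so the effective keystream is 92 4b 58 ce 60 98 a0 fc 78 15 04 8d 92.
byte 0: 100 ^ 146 = 246
byte 1: 101 ^  75 =  46
byte 2: 112 ^  88 =  40
byte 3: 108 ^ 206 = 162
byte 4: 111 ^  96 =  15
byte 5: 121 ^ 152 = 225
byte 6:  32 ^ 160 = 128
byte 7: 100 ^ 252 = 152
byte 8: 101 ^ 120 =  29
byte 9: 112 ^  21 = 101
byte 10: 108 ^   4 = 104
byte 11: 111 ^ 141 = 226
byte 12: 121 ^ 146 = 235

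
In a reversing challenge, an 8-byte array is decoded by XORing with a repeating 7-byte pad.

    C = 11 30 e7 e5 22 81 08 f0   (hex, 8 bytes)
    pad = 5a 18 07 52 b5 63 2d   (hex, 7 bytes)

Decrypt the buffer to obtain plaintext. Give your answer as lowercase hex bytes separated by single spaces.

4b 28 e0 b7 97 e2 25 aa

The 7-byte key repeats, so the effective keystream is 5a 18 07 52 b5 63 2d 5a.
byte 0: 11 ^ 5a = 4b
byte 1: 30 ^ 18 = 28
byte 2: e7 ^ 07 = e0
byte 3: e5 ^ 52 = b7
byte 4: 22 ^ b5 = 97
byte 5: 81 ^ 63 = e2
byte 6: 08 ^ 2d = 25
byte 7: f0 ^ 5a = aa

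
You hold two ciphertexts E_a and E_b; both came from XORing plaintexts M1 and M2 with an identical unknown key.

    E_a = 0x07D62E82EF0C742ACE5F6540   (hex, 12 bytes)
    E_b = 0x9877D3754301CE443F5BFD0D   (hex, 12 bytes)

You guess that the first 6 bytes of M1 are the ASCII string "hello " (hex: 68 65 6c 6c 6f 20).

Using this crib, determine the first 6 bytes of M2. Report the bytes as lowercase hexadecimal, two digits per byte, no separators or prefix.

First, E_a ⊕ E_b = (M1 ⊕ K) ⊕ (M2 ⊕ K) = M1 ⊕ M2, so the key drops out. Then M2 = (M1 ⊕ M2) ⊕ M1 over the first 6 bytes.
byte 0: (07 xor 98) xor 68 = 9f xor 68 = f7
byte 1: (d6 xor 77) xor 65 = a1 xor 65 = c4
byte 2: (2e xor d3) xor 6c = fd xor 6c = 91
byte 3: (82 xor 75) xor 6c = f7 xor 6c = 9b
byte 4: (ef xor 43) xor 6f = ac xor 6f = c3
byte 5: (0c xor 01) xor 20 = 0d xor 20 = 2d

f7c4919bc32d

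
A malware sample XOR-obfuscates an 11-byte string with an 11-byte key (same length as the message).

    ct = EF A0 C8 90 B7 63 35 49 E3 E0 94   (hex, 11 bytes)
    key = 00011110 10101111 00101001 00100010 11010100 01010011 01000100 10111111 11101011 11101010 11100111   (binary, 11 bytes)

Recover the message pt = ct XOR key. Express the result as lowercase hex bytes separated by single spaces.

f1 0f e1 b2 63 30 71 f6 08 0a 73

11101111 ^ 00011110 = 11110001
10100000 ^ 10101111 = 00001111
11001000 ^ 00101001 = 11100001
10010000 ^ 00100010 = 10110010
10110111 ^ 11010100 = 01100011
01100011 ^ 01010011 = 00110000
00110101 ^ 01000100 = 01110001
01001001 ^ 10111111 = 11110110
11100011 ^ 11101011 = 00001000
11100000 ^ 11101010 = 00001010
10010100 ^ 11100111 = 01110011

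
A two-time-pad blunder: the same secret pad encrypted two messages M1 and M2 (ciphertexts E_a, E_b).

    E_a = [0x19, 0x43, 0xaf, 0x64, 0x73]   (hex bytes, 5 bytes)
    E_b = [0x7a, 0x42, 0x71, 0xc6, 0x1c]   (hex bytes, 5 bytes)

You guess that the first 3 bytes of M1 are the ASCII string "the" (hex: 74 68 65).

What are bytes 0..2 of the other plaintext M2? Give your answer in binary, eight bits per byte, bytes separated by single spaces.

First, E_a ⊕ E_b = (M1 ⊕ K) ⊕ (M2 ⊕ K) = M1 ⊕ M2, so the key drops out. Then M2 = (M1 ⊕ M2) ⊕ M1 over the first 3 bytes.
byte 0: (19 xor 7a) xor 74 = 63 xor 74 = 17
byte 1: (43 xor 42) xor 68 = 01 xor 68 = 69
byte 2: (af xor 71) xor 65 = de xor 65 = bb

00010111 01101001 10111011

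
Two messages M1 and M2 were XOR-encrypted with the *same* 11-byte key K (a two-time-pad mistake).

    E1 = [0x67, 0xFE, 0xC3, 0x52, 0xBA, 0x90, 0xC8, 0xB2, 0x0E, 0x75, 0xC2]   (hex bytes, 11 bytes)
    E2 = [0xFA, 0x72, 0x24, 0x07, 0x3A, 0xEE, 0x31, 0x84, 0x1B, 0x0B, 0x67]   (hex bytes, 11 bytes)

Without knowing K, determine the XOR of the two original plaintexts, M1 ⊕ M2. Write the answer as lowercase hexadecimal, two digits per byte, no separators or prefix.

9d8ce755807ef936157ea5

E1 ⊕ E2 = (M1 ⊕ K) ⊕ (M2 ⊕ K) = M1 ⊕ M2 — the shared key cancels under XOR.
67 XOR fa = 9d
fe XOR 72 = 8c
c3 XOR 24 = e7
52 XOR 07 = 55
ba XOR 3a = 80
90 XOR ee = 7e
c8 XOR 31 = f9
b2 XOR 84 = 36
0e XOR 1b = 15
75 XOR 0b = 7e
c2 XOR 67 = a5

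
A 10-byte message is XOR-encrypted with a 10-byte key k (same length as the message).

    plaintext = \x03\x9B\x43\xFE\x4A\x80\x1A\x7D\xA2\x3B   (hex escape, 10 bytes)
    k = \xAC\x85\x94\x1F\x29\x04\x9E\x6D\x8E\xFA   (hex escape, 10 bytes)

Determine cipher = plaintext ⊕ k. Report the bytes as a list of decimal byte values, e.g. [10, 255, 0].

[175, 30, 215, 225, 99, 132, 132, 16, 44, 193]

03 xor ac = af
9b xor 85 = 1e
43 xor 94 = d7
fe xor 1f = e1
4a xor 29 = 63
80 xor 04 = 84
1a xor 9e = 84
7d xor 6d = 10
a2 xor 8e = 2c
3b xor fa = c1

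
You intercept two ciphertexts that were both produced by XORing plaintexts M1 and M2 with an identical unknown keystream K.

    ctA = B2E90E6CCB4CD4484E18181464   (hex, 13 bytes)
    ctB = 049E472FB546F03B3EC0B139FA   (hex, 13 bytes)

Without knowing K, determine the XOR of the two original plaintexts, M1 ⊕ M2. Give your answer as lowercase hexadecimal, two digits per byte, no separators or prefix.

ctA ⊕ ctB = (M1 ⊕ K) ⊕ (M2 ⊕ K) = M1 ⊕ M2 — the shared key cancels under XOR.
byte 0: 10110010 ^ 00000100 = 10110110
byte 1: 11101001 ^ 10011110 = 01110111
byte 2: 00001110 ^ 01000111 = 01001001
byte 3: 01101100 ^ 00101111 = 01000011
byte 4: 11001011 ^ 10110101 = 01111110
byte 5: 01001100 ^ 01000110 = 00001010
byte 6: 11010100 ^ 11110000 = 00100100
byte 7: 01001000 ^ 00111011 = 01110011
byte 8: 01001110 ^ 00111110 = 01110000
byte 9: 00011000 ^ 11000000 = 11011000
byte 10: 00011000 ^ 10110001 = 10101001
byte 11: 00010100 ^ 00111001 = 00101101
byte 12: 01100100 ^ 11111010 = 10011110

b67749437e0a247370d8a92d9e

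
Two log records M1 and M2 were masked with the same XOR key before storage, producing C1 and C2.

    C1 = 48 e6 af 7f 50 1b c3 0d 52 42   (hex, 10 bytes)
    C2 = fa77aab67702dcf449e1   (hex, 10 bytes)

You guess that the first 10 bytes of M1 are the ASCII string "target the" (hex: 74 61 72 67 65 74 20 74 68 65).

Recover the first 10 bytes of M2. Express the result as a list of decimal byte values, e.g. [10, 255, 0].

First, C1 ⊕ C2 = (M1 ⊕ K) ⊕ (M2 ⊕ K) = M1 ⊕ M2, so the key drops out. Then M2 = (M1 ⊕ M2) ⊕ M1 over the first 10 bytes.
byte 0: (48 xor fa) xor 74 = b2 xor 74 = c6
byte 1: (e6 xor 77) xor 61 = 91 xor 61 = f0
byte 2: (af xor aa) xor 72 = 05 xor 72 = 77
byte 3: (7f xor b6) xor 67 = c9 xor 67 = ae
byte 4: (50 xor 77) xor 65 = 27 xor 65 = 42
byte 5: (1b xor 02) xor 74 = 19 xor 74 = 6d
byte 6: (c3 xor dc) xor 20 = 1f xor 20 = 3f
byte 7: (0d xor f4) xor 74 = f9 xor 74 = 8d
byte 8: (52 xor 49) xor 68 = 1b xor 68 = 73
byte 9: (42 xor e1) xor 65 = a3 xor 65 = c6

[198, 240, 119, 174, 66, 109, 63, 141, 115, 198]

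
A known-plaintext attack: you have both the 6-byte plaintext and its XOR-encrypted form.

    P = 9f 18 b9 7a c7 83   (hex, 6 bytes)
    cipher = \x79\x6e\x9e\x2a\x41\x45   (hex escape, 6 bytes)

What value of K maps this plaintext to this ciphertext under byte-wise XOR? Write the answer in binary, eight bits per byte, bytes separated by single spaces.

11100110 01110110 00100111 01010000 10000110 11000110

Since cipher = P ⊕ K, XORing both sides with P gives K = P ⊕ cipher.
byte 0: 159 ⊕ 121 = 230
byte 1:  24 ⊕ 110 = 118
byte 2: 185 ⊕ 158 =  39
byte 3: 122 ⊕  42 =  80
byte 4: 199 ⊕  65 = 134
byte 5: 131 ⊕  69 = 198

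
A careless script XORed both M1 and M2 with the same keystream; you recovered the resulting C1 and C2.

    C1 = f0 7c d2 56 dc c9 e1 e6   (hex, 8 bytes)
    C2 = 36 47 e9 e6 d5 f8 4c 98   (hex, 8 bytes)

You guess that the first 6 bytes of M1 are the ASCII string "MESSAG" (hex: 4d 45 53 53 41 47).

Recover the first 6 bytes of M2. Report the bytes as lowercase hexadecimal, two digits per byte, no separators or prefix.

8b7e68e34876

First, C1 ⊕ C2 = (M1 ⊕ K) ⊕ (M2 ⊕ K) = M1 ⊕ M2, so the key drops out. Then M2 = (M1 ⊕ M2) ⊕ M1 over the first 6 bytes.
byte 0: (f0 ⊕ 36) ⊕ 4d = c6 ⊕ 4d = 8b
byte 1: (7c ⊕ 47) ⊕ 45 = 3b ⊕ 45 = 7e
byte 2: (d2 ⊕ e9) ⊕ 53 = 3b ⊕ 53 = 68
byte 3: (56 ⊕ e6) ⊕ 53 = b0 ⊕ 53 = e3
byte 4: (dc ⊕ d5) ⊕ 41 = 09 ⊕ 41 = 48
byte 5: (c9 ⊕ f8) ⊕ 47 = 31 ⊕ 47 = 76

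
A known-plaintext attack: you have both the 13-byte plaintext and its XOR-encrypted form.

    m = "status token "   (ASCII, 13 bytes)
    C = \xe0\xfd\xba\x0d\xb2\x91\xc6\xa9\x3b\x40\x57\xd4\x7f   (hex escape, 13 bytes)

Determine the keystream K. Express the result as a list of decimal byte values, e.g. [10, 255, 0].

[147, 137, 219, 121, 199, 226, 230, 221, 84, 43, 50, 186, 95]

Since C = m ⊕ K, XORing both sides with m gives K = m ⊕ C.
01110011 XOR 11100000 = 10010011
01110100 XOR 11111101 = 10001001
01100001 XOR 10111010 = 11011011
01110100 XOR 00001101 = 01111001
01110101 XOR 10110010 = 11000111
01110011 XOR 10010001 = 11100010
00100000 XOR 11000110 = 11100110
01110100 XOR 10101001 = 11011101
01101111 XOR 00111011 = 01010100
01101011 XOR 01000000 = 00101011
01100101 XOR 01010111 = 00110010
01101110 XOR 11010100 = 10111010
00100000 XOR 01111111 = 01011111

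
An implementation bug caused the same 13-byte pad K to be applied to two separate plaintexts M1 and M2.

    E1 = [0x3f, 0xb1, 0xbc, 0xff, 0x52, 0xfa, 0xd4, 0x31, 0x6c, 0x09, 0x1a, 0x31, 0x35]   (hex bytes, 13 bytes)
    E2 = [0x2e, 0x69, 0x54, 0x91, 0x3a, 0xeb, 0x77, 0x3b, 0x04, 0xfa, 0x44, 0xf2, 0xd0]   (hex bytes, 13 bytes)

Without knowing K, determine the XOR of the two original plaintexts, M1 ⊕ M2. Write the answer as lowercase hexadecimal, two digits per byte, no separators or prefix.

E1 ⊕ E2 = (M1 ⊕ K) ⊕ (M2 ⊕ K) = M1 ⊕ M2 — the shared key cancels under XOR.
byte 0: 00111111 XOR 00101110 = 00010001
byte 1: 10110001 XOR 01101001 = 11011000
byte 2: 10111100 XOR 01010100 = 11101000
byte 3: 11111111 XOR 10010001 = 01101110
byte 4: 01010010 XOR 00111010 = 01101000
byte 5: 11111010 XOR 11101011 = 00010001
byte 6: 11010100 XOR 01110111 = 10100011
byte 7: 00110001 XOR 00111011 = 00001010
byte 8: 01101100 XOR 00000100 = 01101000
byte 9: 00001001 XOR 11111010 = 11110011
byte 10: 00011010 XOR 01000100 = 01011110
byte 11: 00110001 XOR 11110010 = 11000011
byte 12: 00110101 XOR 11010000 = 11100101

11d8e86e6811a30a68f35ec3e5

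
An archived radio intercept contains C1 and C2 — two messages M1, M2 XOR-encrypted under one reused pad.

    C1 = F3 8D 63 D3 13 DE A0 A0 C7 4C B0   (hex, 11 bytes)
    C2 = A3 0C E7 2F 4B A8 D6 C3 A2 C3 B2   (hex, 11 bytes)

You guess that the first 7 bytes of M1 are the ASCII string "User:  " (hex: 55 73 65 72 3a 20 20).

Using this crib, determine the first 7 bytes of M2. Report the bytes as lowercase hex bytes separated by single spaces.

05 f2 e1 8e 62 56 56

First, C1 ⊕ C2 = (M1 ⊕ K) ⊕ (M2 ⊕ K) = M1 ⊕ M2, so the key drops out. Then M2 = (M1 ⊕ M2) ⊕ M1 over the first 7 bytes.
byte 0: (f3 XOR a3) XOR 55 = 50 XOR 55 = 05
byte 1: (8d XOR 0c) XOR 73 = 81 XOR 73 = f2
byte 2: (63 XOR e7) XOR 65 = 84 XOR 65 = e1
byte 3: (d3 XOR 2f) XOR 72 = fc XOR 72 = 8e
byte 4: (13 XOR 4b) XOR 3a = 58 XOR 3a = 62
byte 5: (de XOR a8) XOR 20 = 76 XOR 20 = 56
byte 6: (a0 XOR d6) XOR 20 = 76 XOR 20 = 56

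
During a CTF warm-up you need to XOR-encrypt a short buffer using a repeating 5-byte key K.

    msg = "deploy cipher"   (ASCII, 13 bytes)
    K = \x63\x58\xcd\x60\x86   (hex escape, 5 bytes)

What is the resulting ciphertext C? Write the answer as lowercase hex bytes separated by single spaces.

07 3d bd 0c e9 1a 78 ae 09 f6 0b 3d bf

The 5-byte key repeats, so the effective keystream is 63 58 cd 60 86 63 58 cd 60 86 63 58 cd.
byte 0: 64 ⊕ 63 = 07
byte 1: 65 ⊕ 58 = 3d
byte 2: 70 ⊕ cd = bd
byte 3: 6c ⊕ 60 = 0c
byte 4: 6f ⊕ 86 = e9
byte 5: 79 ⊕ 63 = 1a
byte 6: 20 ⊕ 58 = 78
byte 7: 63 ⊕ cd = ae
byte 8: 69 ⊕ 60 = 09
byte 9: 70 ⊕ 86 = f6
byte 10: 68 ⊕ 63 = 0b
byte 11: 65 ⊕ 58 = 3d
byte 12: 72 ⊕ cd = bf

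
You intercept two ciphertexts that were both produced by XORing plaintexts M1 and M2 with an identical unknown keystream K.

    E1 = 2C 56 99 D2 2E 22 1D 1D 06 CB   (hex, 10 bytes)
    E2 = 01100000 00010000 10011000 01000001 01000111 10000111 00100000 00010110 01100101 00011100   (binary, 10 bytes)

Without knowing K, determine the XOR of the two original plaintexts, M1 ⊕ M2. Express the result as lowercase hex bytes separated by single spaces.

E1 ⊕ E2 = (M1 ⊕ K) ⊕ (M2 ⊕ K) = M1 ⊕ M2 — the shared key cancels under XOR.
byte 0: 2c xor 60 = 4c
byte 1: 56 xor 10 = 46
byte 2: 99 xor 98 = 01
byte 3: d2 xor 41 = 93
byte 4: 2e xor 47 = 69
byte 5: 22 xor 87 = a5
byte 6: 1d xor 20 = 3d
byte 7: 1d xor 16 = 0b
byte 8: 06 xor 65 = 63
byte 9: cb xor 1c = d7

4c 46 01 93 69 a5 3d 0b 63 d7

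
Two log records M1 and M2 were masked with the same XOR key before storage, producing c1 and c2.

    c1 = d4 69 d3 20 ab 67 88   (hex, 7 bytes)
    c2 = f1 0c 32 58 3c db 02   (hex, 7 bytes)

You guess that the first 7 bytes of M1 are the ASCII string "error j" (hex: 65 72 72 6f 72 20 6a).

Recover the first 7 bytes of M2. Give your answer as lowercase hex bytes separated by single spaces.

First, c1 ⊕ c2 = (M1 ⊕ K) ⊕ (M2 ⊕ K) = M1 ⊕ M2, so the key drops out. Then M2 = (M1 ⊕ M2) ⊕ M1 over the first 7 bytes.
byte 0: (d4 ^ f1) ^ 65 = 25 ^ 65 = 40
byte 1: (69 ^ 0c) ^ 72 = 65 ^ 72 = 17
byte 2: (d3 ^ 32) ^ 72 = e1 ^ 72 = 93
byte 3: (20 ^ 58) ^ 6f = 78 ^ 6f = 17
byte 4: (ab ^ 3c) ^ 72 = 97 ^ 72 = e5
byte 5: (67 ^ db) ^ 20 = bc ^ 20 = 9c
byte 6: (88 ^ 02) ^ 6a = 8a ^ 6a = e0

40 17 93 17 e5 9c e0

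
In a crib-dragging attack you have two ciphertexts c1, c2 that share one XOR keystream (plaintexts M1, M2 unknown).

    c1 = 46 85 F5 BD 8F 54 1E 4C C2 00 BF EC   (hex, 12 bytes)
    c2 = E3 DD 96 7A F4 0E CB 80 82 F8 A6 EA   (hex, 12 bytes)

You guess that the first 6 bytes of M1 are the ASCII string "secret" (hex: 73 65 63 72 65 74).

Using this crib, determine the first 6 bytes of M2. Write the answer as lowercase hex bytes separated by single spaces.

d6 3d 00 b5 1e 2e

First, c1 ⊕ c2 = (M1 ⊕ K) ⊕ (M2 ⊕ K) = M1 ⊕ M2, so the key drops out. Then M2 = (M1 ⊕ M2) ⊕ M1 over the first 6 bytes.
byte 0: (46 xor e3) xor 73 = a5 xor 73 = d6
byte 1: (85 xor dd) xor 65 = 58 xor 65 = 3d
byte 2: (f5 xor 96) xor 63 = 63 xor 63 = 00
byte 3: (bd xor 7a) xor 72 = c7 xor 72 = b5
byte 4: (8f xor f4) xor 65 = 7b xor 65 = 1e
byte 5: (54 xor 0e) xor 74 = 5a xor 74 = 2e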